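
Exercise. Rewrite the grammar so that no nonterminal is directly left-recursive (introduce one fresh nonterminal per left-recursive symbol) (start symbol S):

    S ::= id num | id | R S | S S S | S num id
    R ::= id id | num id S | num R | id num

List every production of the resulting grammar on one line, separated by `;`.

S is directly left-recursive.
For S: α = {S S, num id}, β = {id num, id, R S}. Rewrite as S → β S' and S' → α S' | ε.

S ::= id num S' | id S' | R S S'; R ::= id id | num id S | num R | id num; S' ::= S S S' | num id S' | ε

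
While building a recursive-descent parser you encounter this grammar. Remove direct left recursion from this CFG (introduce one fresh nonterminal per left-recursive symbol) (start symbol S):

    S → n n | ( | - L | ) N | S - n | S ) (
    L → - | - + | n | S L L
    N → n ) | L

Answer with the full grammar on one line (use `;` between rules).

S → n n S' | ( S' | - L S' | ) N S'; L → - | - + | n | S L L; N → n ) | L; S' → - n S' | ) ( S' | ε

Left recursion appears on S.
For S: α = {- n, ) (}, β = {n n, (, - L, ) N}. Rewrite as S → β S' and S' → α S' | ε.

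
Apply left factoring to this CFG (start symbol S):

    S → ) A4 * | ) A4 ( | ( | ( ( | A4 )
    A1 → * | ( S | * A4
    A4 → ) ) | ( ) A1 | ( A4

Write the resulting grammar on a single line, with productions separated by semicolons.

S → A4 ) | ) A4 S' | ( S''; A1 → ( S | * A1'; A4 → ) ) | ( A4'; S' → * | (; S'' → epsilon | (; A1' → epsilon | A4; A4' → ) A1 | A4

S has alternatives sharing prefix ') A4': factor to S → ) A4 S' with S' → * | (.
S has alternatives sharing prefix '(': factor to S → ( S'' with S'' → ε | (.
A1 has alternatives sharing prefix '*': factor to A1 → * A1' with A1' → ε | A4.
A4 has alternatives sharing prefix '(': factor to A4 → ( A4' with A4' → ) A1 | A4.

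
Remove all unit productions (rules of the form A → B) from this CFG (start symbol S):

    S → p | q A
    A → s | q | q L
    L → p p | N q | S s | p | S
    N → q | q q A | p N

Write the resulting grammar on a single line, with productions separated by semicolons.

Unit pairs: L ⇒* {S}.
Replace each nonterminal's rules with the union of the non-unit rules of every nonterminal it unit-derives.

S → p | q A; A → s | q | q L; L → p p | N q | S s | p | q A; N → q | q q A | p N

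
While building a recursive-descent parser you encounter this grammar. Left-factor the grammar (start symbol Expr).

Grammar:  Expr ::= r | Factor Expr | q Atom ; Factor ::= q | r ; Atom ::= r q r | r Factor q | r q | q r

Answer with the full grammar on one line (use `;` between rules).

Atom has alternatives sharing prefix 'r': factor to Atom → r Atom1 with Atom1 → q r | Factor q | q.
Atom1 has alternatives sharing prefix 'q': factor to Atom1 → q Atom11 with Atom11 → r | ε.

Expr ::= r | Factor Expr | q Atom; Factor ::= q | r; Atom ::= q r | r Atom1; Atom1 ::= Factor q | q Atom11; Atom11 ::= r | ε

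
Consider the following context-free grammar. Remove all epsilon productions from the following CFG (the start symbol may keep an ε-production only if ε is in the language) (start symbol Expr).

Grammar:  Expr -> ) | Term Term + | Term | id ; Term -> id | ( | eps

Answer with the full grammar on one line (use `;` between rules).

Expr -> ) | Term Term + | Term + | + | Term | id | eps; Term -> id | (

Nullable nonterminals: {Expr, Term}.
ε ∈ L(G) since Expr is nullable, so keep Expr → ε.
Add the nullable-subset variants: Expr → Term Term + gives Term Term + | Term + | +.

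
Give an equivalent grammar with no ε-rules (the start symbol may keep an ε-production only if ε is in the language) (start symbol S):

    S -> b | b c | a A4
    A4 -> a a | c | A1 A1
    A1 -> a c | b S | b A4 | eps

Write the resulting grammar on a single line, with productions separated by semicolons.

The nullable symbols are {A1, A4}.
ε ∉ L(G), so no ε-production is kept.
For each production, add variants omitting each subset of nullable occurrences: S → a A4 gives a A4 | a. A4 → A1 A1 gives A1 A1 | A1. A1 → b A4 gives b A4 | b.

S -> b | b c | a A4 | a; A4 -> a a | c | A1 A1 | A1; A1 -> a c | b S | b A4 | b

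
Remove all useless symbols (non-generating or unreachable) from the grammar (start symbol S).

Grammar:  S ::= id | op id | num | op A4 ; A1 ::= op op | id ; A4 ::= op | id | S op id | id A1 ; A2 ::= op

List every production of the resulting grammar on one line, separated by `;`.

Generating nonterminals: {A1, A2, A4, S}.
Reachable from S after that: {A1, A4, S}.
Removed useless symbols: {A2} and every production mentioning them.

S ::= id | op id | num | op A4; A1 ::= op op | id; A4 ::= op | id | S op id | id A1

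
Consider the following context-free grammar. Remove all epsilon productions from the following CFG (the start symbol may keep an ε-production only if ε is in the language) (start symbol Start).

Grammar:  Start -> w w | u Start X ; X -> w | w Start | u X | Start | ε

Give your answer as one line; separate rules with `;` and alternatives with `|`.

Nullable set = {X}.
ε ∉ L(G), so no ε-production is kept.
Expand every rule over subsets of its nullable positions: Start → u Start X gives u Start X | u Start. X → u X gives u X | u.

Start -> w w | u Start X | u Start; X -> w | w Start | u X | u | Start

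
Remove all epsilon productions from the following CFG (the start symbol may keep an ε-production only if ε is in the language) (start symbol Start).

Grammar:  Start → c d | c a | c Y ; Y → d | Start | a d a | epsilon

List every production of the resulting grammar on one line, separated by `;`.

Nullable nonterminals: {Y}.
ε ∉ L(G), so no ε-production is kept.
For each production, add variants omitting each subset of nullable occurrences: Start → c Y gives c Y | c.

Start → c d | c a | c Y | c; Y → d | Start | a d a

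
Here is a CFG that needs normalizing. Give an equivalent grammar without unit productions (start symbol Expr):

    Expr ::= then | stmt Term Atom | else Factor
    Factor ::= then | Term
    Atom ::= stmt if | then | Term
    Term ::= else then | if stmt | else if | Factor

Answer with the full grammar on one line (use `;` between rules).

Unit pairs: Atom ⇒* {Factor, Term}; Factor ⇒* {Term}; Term ⇒* {Factor}.
For every A with A ⇒* B via unit rules, add B's non-unit alternatives to A; then delete every rule of the form X → Y.

Expr ::= then | stmt Term Atom | else Factor; Factor ::= else then | if stmt | else if | then; Atom ::= else then | if stmt | else if | stmt if | then; Term ::= else then | if stmt | else if | then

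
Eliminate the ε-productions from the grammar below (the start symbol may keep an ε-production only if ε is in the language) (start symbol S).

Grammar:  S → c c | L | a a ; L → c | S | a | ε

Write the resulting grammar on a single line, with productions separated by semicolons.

Nullable set = {L, S}.
ε ∈ L(G) since S is nullable, so keep S → ε.

S → c c | L | a a | ε; L → c | S | a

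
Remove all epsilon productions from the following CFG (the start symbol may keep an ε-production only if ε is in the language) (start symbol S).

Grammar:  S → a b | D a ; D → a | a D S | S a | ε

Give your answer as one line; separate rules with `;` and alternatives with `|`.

S → a b | D a | a; D → a | a D S | a S | S a

The nullable symbols are {D}.
ε ∉ L(G), so no ε-production is kept.
Expand every rule over subsets of its nullable positions: S → D a gives D a | a. D → a D S gives a D S | a S.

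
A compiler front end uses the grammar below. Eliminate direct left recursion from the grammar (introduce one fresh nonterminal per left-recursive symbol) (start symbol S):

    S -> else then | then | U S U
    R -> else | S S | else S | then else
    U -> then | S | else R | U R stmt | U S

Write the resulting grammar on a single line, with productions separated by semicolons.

S -> else then | then | U S U; R -> else | S S | else S | then else; U -> then U' | S U' | else R U'; U' -> R stmt U' | S U' | ε

Left recursion appears on U.
For U: α = {R stmt, S}, β = {then, S, else R}. Rewrite as U → β U' and U' → α U' | ε.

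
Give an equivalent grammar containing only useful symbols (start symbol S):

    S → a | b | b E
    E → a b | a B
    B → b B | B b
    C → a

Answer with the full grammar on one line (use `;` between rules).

Generating nonterminals: {C, E, S}.
Reachable from S after that: {E, S}.
Removed useless symbols: {B, C} and every production mentioning them.

S → a | b | b E; E → a b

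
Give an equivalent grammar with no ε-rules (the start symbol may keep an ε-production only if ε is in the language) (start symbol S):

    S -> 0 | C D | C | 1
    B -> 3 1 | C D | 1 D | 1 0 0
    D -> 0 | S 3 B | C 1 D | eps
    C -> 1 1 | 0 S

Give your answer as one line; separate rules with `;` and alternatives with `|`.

Nullable nonterminals: {D}.
ε ∉ L(G), so no ε-production is kept.
Expand every rule over subsets of its nullable positions: S → C D gives C D | C. B → C D gives C D | C. B → 1 D gives 1 D | 1. D → C 1 D gives C 1 D | C 1.

S -> 0 | C D | C | 1; B -> 3 1 | C D | C | 1 D | 1 | 1 0 0; D -> 0 | S 3 B | C 1 D | C 1; C -> 1 1 | 0 S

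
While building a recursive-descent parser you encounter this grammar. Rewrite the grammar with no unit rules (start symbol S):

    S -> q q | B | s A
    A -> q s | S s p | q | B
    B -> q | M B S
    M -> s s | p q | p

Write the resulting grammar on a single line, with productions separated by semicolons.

Unit pairs: A ⇒* {B}; S ⇒* {B}.
Replace each nonterminal's rules with the union of the non-unit rules of every nonterminal it unit-derives.

S -> q | M B S | q q | s A; A -> q | M B S | q s | S s p; B -> q | M B S; M -> s s | p q | p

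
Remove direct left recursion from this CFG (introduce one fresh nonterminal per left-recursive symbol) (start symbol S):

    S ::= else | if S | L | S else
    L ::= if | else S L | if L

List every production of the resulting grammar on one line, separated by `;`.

S ::= else S' | if S S' | L S'; L ::= if | else S L | if L; S' ::= else S' | ε

Directly left-recursive nonterminal: S.
For S: α = {else}, β = {else, if S, L}. Rewrite as S → β S' and S' → α S' | ε.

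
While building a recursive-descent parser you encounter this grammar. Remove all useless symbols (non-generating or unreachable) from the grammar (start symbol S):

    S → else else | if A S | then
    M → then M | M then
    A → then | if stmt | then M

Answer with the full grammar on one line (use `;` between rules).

Generating nonterminals: {A, S}.
Reachable from S after that: {A, S}.
Removed useless symbols: {M} and every production mentioning them.

S → else else | if A S | then; A → then | if stmt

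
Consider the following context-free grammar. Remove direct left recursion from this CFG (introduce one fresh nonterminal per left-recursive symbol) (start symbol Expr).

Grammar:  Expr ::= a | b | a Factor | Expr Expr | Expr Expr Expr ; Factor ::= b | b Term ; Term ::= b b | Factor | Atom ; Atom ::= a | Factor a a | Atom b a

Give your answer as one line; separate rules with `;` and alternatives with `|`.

Left recursion appears on Expr, Atom.
For Expr: α = {Expr, Expr Expr}, β = {a, b, a Factor}. Rewrite as Expr → β Expr1 and Expr1 → α Expr1 | ε.
For Atom: α = {b a}, β = {a, Factor a a}. Rewrite as Atom → β Atom1 and Atom1 → α Atom1 | ε.

Expr ::= a Expr1 | b Expr1 | a Factor Expr1; Factor ::= b | b Term; Term ::= b b | Factor | Atom; Atom ::= a Atom1 | Factor a a Atom1; Expr1 ::= Expr Expr1 | Expr Expr Expr1 | ε; Atom1 ::= b a Atom1 | ε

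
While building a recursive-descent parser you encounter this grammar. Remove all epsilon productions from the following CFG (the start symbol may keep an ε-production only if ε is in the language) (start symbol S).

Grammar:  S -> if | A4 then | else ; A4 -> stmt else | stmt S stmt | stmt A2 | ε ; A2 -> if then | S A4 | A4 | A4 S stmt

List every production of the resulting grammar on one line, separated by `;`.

Nullable nonterminals: {A2, A4}.
ε ∉ L(G), so no ε-production is kept.
Expand every rule over subsets of its nullable positions: S → A4 then gives A4 then | then. A4 → stmt A2 gives stmt A2 | stmt. A2 → S A4 gives S A4 | S. A2 → A4 S stmt gives A4 S stmt | S stmt.

S -> if | A4 then | then | else; A4 -> stmt else | stmt S stmt | stmt A2 | stmt; A2 -> if then | S A4 | S | A4 | A4 S stmt | S stmt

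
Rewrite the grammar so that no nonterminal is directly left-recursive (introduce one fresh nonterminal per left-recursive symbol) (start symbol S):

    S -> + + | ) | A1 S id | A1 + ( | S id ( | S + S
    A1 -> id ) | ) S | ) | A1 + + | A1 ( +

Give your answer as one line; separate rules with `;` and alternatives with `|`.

S -> + + S' | ) S' | A1 S id S' | A1 + ( S'; A1 -> id ) A1' | ) S A1' | ) A1'; S' -> id ( S' | + S S' | ε; A1' -> + + A1' | ( + A1' | ε

S, A1 are directly left-recursive.
For S: α = {id (, + S}, β = {+ +, ), A1 S id, A1 + (}. Rewrite as S → β S' and S' → α S' | ε.
For A1: α = {+ +, ( +}, β = {id ), ) S, )}. Rewrite as A1 → β A1' and A1' → α A1' | ε.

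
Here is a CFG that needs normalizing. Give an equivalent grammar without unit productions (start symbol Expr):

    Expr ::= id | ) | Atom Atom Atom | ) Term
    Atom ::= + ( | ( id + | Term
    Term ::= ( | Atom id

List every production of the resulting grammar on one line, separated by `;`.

Unit pairs: Atom ⇒* {Term}.
Replace each nonterminal's rules with the union of the non-unit rules of every nonterminal it unit-derives.

Expr ::= id | ) | Atom Atom Atom | ) Term; Atom ::= ( | Atom id | + ( | ( id +; Term ::= ( | Atom id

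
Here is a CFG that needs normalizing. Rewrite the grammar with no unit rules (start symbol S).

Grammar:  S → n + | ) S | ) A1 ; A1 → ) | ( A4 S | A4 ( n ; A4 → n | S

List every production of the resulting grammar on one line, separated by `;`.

S → n + | ) S | ) A1; A1 → ) | ( A4 S | A4 ( n; A4 → n | n + | ) S | ) A1

Unit pairs: A4 ⇒* {S}.
For every A with A ⇒* B via unit rules, add B's non-unit alternatives to A; then delete every rule of the form X → Y.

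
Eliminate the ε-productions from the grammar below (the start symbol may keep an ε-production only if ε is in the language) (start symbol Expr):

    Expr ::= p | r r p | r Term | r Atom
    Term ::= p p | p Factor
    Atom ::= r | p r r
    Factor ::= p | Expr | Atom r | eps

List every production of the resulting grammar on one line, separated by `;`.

Expr ::= p | r r p | r Term | r Atom; Term ::= p p | p Factor | p; Atom ::= r | p r r; Factor ::= p | Expr | Atom r

Nullable set = {Factor}.
ε ∉ L(G), so no ε-production is kept.
Add the nullable-subset variants: Term → p Factor gives p Factor | p.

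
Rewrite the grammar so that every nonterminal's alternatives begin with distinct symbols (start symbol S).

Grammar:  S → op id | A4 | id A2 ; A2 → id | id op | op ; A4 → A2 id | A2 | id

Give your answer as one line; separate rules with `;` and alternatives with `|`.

A2 has alternatives sharing prefix 'id': factor to A2 → id A2' with A2' → ε | op.
A4 has alternatives sharing prefix 'A2': factor to A4 → A2 A4' with A4' → id | ε.

S → op id | A4 | id A2; A2 → op | id A2'; A4 → id | A2 A4'; A2' → epsilon | op; A4' → id | epsilon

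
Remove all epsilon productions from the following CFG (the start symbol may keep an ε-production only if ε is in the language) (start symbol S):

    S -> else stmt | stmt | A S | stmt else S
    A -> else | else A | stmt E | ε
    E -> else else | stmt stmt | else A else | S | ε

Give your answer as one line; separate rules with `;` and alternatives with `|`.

S -> else stmt | stmt | A S | stmt else S; A -> else | else A | stmt E | stmt; E -> else else | stmt stmt | else A else | S

The nullable symbols are {A, E}.
ε ∉ L(G), so no ε-production is kept.
Expand every rule over subsets of its nullable positions: A → stmt E gives stmt E | stmt.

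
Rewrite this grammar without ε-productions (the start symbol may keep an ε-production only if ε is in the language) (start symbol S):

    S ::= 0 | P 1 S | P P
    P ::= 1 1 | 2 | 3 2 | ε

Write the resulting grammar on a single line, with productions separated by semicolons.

Nullable nonterminals: {P, S}.
ε ∈ L(G) since S is nullable, so keep S → ε.
Add the nullable-subset variants: S → P 1 S gives P 1 S | P 1 | 1 S | 1. S → P P gives P P | P.

S ::= 0 | P 1 S | P 1 | 1 S | 1 | P P | P | ε; P ::= 1 1 | 2 | 3 2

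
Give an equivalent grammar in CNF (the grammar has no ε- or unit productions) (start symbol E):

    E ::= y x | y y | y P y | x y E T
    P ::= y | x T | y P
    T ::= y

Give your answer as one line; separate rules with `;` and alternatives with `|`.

E ::= X1 X2 | X1 X1 | X1 Y1 | X2 Y2; P ::= y | X2 T | X1 P; T ::= y; X1 ::= y; X2 ::= x; Y1 ::= P X1; Y2 ::= X1 Y3; Y3 ::= E T

Introduce a nonterminal for each terminal appearing in a rule of length ≥ 2: X1 → y, X2 → x.
Binarize each right-hand side of length ≥ 3 by chaining fresh nonterminals (Y1, Y2, …): affected rules were E → X1 P X1; E → X2 X1 E T.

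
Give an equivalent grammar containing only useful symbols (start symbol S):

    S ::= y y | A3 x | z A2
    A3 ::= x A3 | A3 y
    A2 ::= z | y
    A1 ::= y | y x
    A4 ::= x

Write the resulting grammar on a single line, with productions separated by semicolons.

Generating nonterminals: {A1, A2, A4, S}.
Reachable from S after that: {A2, S}.
Removed useless symbols: {A1, A3, A4} and every production mentioning them.

S ::= y y | z A2; A2 ::= z | y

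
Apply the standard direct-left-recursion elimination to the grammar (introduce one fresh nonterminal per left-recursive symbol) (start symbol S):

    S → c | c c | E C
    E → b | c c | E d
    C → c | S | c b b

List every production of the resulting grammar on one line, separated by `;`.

E is directly left-recursive.
For E: α = {d}, β = {b, c c}. Rewrite as E → β E' and E' → α E' | ε.

S → c | c c | E C; E → b E' | c c E'; C → c | S | c b b; E' → d E' | ε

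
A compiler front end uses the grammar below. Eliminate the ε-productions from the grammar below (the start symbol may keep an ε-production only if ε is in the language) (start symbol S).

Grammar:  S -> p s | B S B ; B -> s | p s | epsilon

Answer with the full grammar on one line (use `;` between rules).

Nullable set = {B}.
ε ∉ L(G), so no ε-production is kept.
For each production, add variants omitting each subset of nullable occurrences: S → B S B gives B S B | B S | S B.

S -> p s | B S B | B S | S B; B -> s | p s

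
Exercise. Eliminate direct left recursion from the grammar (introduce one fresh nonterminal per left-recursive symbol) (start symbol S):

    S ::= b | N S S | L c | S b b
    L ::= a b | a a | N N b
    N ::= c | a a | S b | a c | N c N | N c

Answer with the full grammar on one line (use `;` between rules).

S ::= b S' | N S S S' | L c S'; L ::= a b | a a | N N b; N ::= c N' | a a N' | S b N' | a c N'; S' ::= b b S' | ε; N' ::= c N N' | c N' | ε

S, N are directly left-recursive.
For S: α = {b b}, β = {b, N S S, L c}. Rewrite as S → β S' and S' → α S' | ε.
For N: α = {c N, c}, β = {c, a a, S b, a c}. Rewrite as N → β N' and N' → α N' | ε.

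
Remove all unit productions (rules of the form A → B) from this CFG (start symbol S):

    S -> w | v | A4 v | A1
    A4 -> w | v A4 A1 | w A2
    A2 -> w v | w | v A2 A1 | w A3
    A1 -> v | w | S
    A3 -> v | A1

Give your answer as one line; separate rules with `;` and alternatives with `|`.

Unit pairs: A1 ⇒* {S}; A3 ⇒* {A1, S}; S ⇒* {A1}.
For every A with A ⇒* B via unit rules, add B's non-unit alternatives to A; then delete every rule of the form X → Y.

S -> v | w | A4 v; A4 -> w | v A4 A1 | w A2; A2 -> w v | w | v A2 A1 | w A3; A1 -> v | w | A4 v; A3 -> v | w | A4 v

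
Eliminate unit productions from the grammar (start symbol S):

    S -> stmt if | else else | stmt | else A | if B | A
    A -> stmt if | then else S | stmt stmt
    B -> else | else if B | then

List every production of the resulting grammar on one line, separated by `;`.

S -> stmt if | else else | stmt | else A | if B | then else S | stmt stmt; A -> stmt if | then else S | stmt stmt; B -> else | else if B | then

Unit pairs: S ⇒* {A}.
For each unit pair (A, B), copy every non-unit production of B to A, then drop all unit productions.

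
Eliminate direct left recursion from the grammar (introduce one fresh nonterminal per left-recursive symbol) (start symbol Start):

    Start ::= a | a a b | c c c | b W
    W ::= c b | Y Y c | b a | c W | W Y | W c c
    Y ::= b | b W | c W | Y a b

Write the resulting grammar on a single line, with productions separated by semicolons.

Start ::= a | a a b | c c c | b W; W ::= c b W1 | Y Y c W1 | b a W1 | c W W1; Y ::= b Y1 | b W Y1 | c W Y1; W1 ::= Y W1 | c c W1 | epsilon; Y1 ::= a b Y1 | epsilon

W, Y are directly left-recursive.
For W: α = {Y, c c}, β = {c b, Y Y c, b a, c W}. Rewrite as W → β W1 and W1 → α W1 | ε.
For Y: α = {a b}, β = {b, b W, c W}. Rewrite as Y → β Y1 and Y1 → α Y1 | ε.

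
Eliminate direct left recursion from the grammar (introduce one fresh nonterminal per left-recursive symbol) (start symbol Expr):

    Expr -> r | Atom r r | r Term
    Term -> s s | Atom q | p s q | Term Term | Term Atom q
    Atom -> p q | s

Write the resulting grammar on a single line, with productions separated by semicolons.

Expr -> r | Atom r r | r Term; Term -> s s Term1 | Atom q Term1 | p s q Term1; Atom -> p q | s; Term1 -> Term Term1 | Atom q Term1 | ε

Term is directly left-recursive.
For Term: α = {Term, Atom q}, β = {s s, Atom q, p s q}. Rewrite as Term → β Term1 and Term1 → α Term1 | ε.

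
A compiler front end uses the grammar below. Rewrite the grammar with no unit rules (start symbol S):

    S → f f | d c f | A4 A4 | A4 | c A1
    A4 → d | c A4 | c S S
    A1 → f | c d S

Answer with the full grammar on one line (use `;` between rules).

Unit pairs: S ⇒* {A4}.
For each unit pair (A, B), copy every non-unit production of B to A, then drop all unit productions.

S → d | c A4 | c S S | f f | d c f | A4 A4 | c A1; A4 → d | c A4 | c S S; A1 → f | c d S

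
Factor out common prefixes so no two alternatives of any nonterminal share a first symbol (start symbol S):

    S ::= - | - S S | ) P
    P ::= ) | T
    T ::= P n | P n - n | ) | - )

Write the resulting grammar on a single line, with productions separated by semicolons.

S ::= ) P | - S'; P ::= ) | T; T ::= ) | - ) | P n T'; S' ::= ε | S S; T' ::= ε | - n

S has alternatives sharing prefix '-': factor to S → - S' with S' → ε | S S.
T has alternatives sharing prefix 'P n': factor to T → P n T' with T' → ε | - n.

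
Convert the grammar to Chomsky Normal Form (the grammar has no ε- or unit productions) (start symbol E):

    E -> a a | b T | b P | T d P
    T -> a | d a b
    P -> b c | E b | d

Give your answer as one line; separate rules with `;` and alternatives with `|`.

Introduce a nonterminal for each terminal appearing in a rule of length ≥ 2: X1 → a, X2 → b, X3 → d, X4 → c.
Binarize each right-hand side of length ≥ 3 by chaining fresh nonterminals (Y1, Y2, …): affected rules were E → T X3 P; T → X3 X1 X2.

E -> X1 X1 | X2 T | X2 P | T Y1; T -> a | X3 Y2; P -> X2 X4 | E X2 | d; X1 -> a; X2 -> b; X3 -> d; X4 -> c; Y1 -> X3 P; Y2 -> X1 X2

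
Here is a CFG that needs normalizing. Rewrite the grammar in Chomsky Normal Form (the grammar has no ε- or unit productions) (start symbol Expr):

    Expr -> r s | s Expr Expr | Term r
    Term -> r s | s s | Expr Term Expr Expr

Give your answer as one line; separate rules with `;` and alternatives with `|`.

Introduce a nonterminal for each terminal appearing in a rule of length ≥ 2: X1 → r, X2 → s.
Binarize each right-hand side of length ≥ 3 by chaining fresh nonterminals (Y1, Y2, …): affected rules were Expr → X2 Expr Expr; Term → Expr Term Expr Expr.

Expr -> X1 X2 | X2 Y1 | Term X1; Term -> X1 X2 | X2 X2 | Expr Y2; X1 -> r; X2 -> s; Y1 -> Expr Expr; Y2 -> Term Y3; Y3 -> Expr Expr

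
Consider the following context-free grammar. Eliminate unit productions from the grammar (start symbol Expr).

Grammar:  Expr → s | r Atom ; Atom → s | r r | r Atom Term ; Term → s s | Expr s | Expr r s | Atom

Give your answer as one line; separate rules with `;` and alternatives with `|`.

Unit pairs: Term ⇒* {Atom}.
For every A with A ⇒* B via unit rules, add B's non-unit alternatives to A; then delete every rule of the form X → Y.

Expr → s | r Atom; Atom → s | r r | r Atom Term; Term → s s | Expr s | Expr r s | s | r r | r Atom Term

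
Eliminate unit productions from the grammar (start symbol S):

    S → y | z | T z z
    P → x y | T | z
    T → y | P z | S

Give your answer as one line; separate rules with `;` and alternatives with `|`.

S → y | z | T z z; P → y | z | T z z | x y | P z; T → y | z | T z z | P z

Unit pairs: P ⇒* {S, T}; T ⇒* {S}.
For each unit pair (A, B), copy every non-unit production of B to A, then drop all unit productions.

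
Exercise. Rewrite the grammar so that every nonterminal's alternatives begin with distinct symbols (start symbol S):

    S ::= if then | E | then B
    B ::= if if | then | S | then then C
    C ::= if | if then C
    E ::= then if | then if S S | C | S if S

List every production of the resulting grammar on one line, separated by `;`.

B has alternatives sharing prefix 'then': factor to B → then B' with B' → ε | then C.
C has alternatives sharing prefix 'if': factor to C → if C' with C' → ε | then C.
E has alternatives sharing prefix 'then if': factor to E → then if E' with E' → ε | S S.

S ::= if then | E | then B; B ::= if if | S | then B'; C ::= if C'; E ::= C | S if S | then if E'; B' ::= ε | then C; C' ::= ε | then C; E' ::= ε | S S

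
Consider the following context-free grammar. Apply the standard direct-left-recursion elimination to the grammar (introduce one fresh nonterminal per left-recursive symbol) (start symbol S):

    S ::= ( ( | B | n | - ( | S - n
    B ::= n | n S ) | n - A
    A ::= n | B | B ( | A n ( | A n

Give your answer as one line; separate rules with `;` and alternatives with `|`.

Left recursion appears on S, A.
For S: α = {- n}, β = {( (, B, n, - (}. Rewrite as S → β S' and S' → α S' | ε.
For A: α = {n (, n}, β = {n, B, B (}. Rewrite as A → β A' and A' → α A' | ε.

S ::= ( ( S' | B S' | n S' | - ( S'; B ::= n | n S ) | n - A; A ::= n A' | B A' | B ( A'; S' ::= - n S' | ε; A' ::= n ( A' | n A' | ε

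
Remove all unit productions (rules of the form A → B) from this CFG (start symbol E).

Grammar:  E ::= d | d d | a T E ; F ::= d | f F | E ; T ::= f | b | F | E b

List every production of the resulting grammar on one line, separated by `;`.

E ::= d | d d | a T E; F ::= d | d d | a T E | f F; T ::= d | d d | a T E | f F | f | b | E b

Unit pairs: F ⇒* {E}; T ⇒* {E, F}.
For every A with A ⇒* B via unit rules, add B's non-unit alternatives to A; then delete every rule of the form X → Y.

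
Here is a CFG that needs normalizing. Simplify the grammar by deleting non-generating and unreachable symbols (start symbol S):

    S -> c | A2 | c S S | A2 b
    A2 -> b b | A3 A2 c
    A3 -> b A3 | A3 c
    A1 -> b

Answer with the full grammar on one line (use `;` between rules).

Generating nonterminals: {A1, A2, S}.
Reachable from S after that: {A2, S}.
Removed useless symbols: {A1, A3} and every production mentioning them.

S -> c | A2 | c S S | A2 b; A2 -> b b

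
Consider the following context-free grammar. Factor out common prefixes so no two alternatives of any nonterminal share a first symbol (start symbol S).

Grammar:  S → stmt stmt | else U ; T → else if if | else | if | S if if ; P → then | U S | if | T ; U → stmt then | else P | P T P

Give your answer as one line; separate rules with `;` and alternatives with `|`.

S → stmt stmt | else U; T → if | S if if | else T'; P → then | U S | if | T; U → stmt then | else P | P T P; T' → if if | ε

T has alternatives sharing prefix 'else': factor to T → else T' with T' → if if | ε.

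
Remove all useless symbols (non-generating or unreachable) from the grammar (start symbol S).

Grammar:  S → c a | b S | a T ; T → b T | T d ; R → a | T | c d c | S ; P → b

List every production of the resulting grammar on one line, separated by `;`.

Generating nonterminals: {P, R, S}.
Reachable from S after that: {S}.
Removed useless symbols: {P, R, T} and every production mentioning them.

S → c a | b S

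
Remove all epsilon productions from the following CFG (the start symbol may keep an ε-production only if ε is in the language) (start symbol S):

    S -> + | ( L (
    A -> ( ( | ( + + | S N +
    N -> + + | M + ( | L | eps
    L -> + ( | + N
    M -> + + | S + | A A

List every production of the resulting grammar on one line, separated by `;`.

S -> + | ( L (; A -> ( ( | ( + + | S N + | S +; N -> + + | M + ( | L; L -> + ( | + N | +; M -> + + | S + | A A

The nullable symbols are {N}.
ε ∉ L(G), so no ε-production is kept.
Add the nullable-subset variants: A → S N + gives S N + | S +. L → + N gives + N | +.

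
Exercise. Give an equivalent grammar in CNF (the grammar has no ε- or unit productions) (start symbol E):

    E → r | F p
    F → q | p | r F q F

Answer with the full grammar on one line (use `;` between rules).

Introduce a nonterminal for each terminal appearing in a rule of length ≥ 2: X1 → p, X2 → r, X3 → q.
Binarize each right-hand side of length ≥ 3 by chaining fresh nonterminals (Y1, Y2, …): affected rules were F → X2 F X3 F.

E → r | F X1; F → q | p | X2 Y1; X1 → p; X2 → r; X3 → q; Y1 → F Y2; Y2 → X3 F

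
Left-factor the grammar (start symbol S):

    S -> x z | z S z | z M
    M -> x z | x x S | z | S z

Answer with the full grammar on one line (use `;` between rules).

S has alternatives sharing prefix 'z': factor to S → z S' with S' → S z | M.
M has alternatives sharing prefix 'x': factor to M → x M' with M' → z | x S.

S -> x z | z S'; M -> z | S z | x M'; S' -> S z | M; M' -> z | x S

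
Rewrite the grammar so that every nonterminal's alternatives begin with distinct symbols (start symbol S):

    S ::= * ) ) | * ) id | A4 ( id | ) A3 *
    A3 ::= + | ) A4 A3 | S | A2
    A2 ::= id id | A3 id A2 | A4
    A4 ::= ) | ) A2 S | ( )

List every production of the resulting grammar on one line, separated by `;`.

S ::= A4 ( id | ) A3 * | * ) S'; A3 ::= + | ) A4 A3 | S | A2; A2 ::= id id | A3 id A2 | A4; A4 ::= ( ) | ) A4'; S' ::= ) | id; A4' ::= ε | A2 S

S has alternatives sharing prefix '* )': factor to S → * ) S' with S' → ) | id.
A4 has alternatives sharing prefix ')': factor to A4 → ) A4' with A4' → ε | A2 S.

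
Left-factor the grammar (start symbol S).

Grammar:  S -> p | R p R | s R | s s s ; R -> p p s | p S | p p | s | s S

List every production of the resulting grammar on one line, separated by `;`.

S has alternatives sharing prefix 's': factor to S → s S' with S' → R | s s.
R has alternatives sharing prefix 'p': factor to R → p R' with R' → p s | S | p.
R has alternatives sharing prefix 's': factor to R → s R'' with R'' → ε | S.
R' has alternatives sharing prefix 'p': factor to R' → p R''' with R''' → s | ε.

S -> p | R p R | s S'; R -> p R' | s R''; S' -> R | s s; R' -> S | p R'''; R'' -> ε | S; R''' -> s | ε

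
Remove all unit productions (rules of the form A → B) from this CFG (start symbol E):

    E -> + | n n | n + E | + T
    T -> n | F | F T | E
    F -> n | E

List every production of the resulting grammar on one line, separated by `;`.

Unit pairs: F ⇒* {E}; T ⇒* {E, F}.
Replace each nonterminal's rules with the union of the non-unit rules of every nonterminal it unit-derives.

E -> + | n n | n + E | + T; T -> + | n n | n + E | + T | n | F T; F -> + | n n | n + E | + T | n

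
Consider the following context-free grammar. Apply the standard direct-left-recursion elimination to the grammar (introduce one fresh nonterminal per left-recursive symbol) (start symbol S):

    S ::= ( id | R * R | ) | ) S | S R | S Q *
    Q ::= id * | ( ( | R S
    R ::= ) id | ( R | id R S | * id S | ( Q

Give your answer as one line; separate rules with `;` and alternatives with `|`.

S is directly left-recursive.
For S: α = {R, Q *}, β = {( id, R * R, ), ) S}. Rewrite as S → β S' and S' → α S' | ε.

S ::= ( id S' | R * R S' | ) S' | ) S S'; Q ::= id * | ( ( | R S; R ::= ) id | ( R | id R S | * id S | ( Q; S' ::= R S' | Q * S' | ε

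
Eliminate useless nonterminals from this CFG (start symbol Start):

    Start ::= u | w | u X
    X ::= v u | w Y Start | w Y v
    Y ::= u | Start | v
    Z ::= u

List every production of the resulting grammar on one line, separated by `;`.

Generating nonterminals: {Start, X, Y, Z}.
Reachable from Start after that: {Start, X, Y}.
Removed useless symbols: {Z} and every production mentioning them.

Start ::= u | w | u X; X ::= v u | w Y Start | w Y v; Y ::= u | Start | v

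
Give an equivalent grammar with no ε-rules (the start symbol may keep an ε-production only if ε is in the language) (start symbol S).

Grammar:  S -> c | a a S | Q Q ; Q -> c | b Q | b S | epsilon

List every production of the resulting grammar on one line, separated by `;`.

The nullable symbols are {Q, S}.
ε ∈ L(G) since S is nullable, so keep S → ε.
For each production, add variants omitting each subset of nullable occurrences: S → a a S gives a a S | a a. S → Q Q gives Q Q | Q. Q → b Q gives b Q | b.

S -> c | a a S | a a | Q Q | Q | ε; Q -> c | b Q | b | b S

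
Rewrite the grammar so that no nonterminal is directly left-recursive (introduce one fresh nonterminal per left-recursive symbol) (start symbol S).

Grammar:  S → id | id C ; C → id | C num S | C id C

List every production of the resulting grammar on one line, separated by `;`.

S → id | id C; C → id C'; C' → num S C' | id C C' | ε

C is directly left-recursive.
For C: α = {num S, id C}, β = {id}. Rewrite as C → β C' and C' → α C' | ε.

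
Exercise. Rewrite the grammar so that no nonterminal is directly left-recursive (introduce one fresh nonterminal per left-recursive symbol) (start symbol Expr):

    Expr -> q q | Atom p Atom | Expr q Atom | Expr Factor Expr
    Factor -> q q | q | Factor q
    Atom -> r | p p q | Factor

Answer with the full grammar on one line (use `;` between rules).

Left recursion appears on Expr, Factor.
For Expr: α = {q Atom, Factor Expr}, β = {q q, Atom p Atom}. Rewrite as Expr → β Expr1 and Expr1 → α Expr1 | ε.
For Factor: α = {q}, β = {q q, q}. Rewrite as Factor → β Factor1 and Factor1 → α Factor1 | ε.

Expr -> q q Expr1 | Atom p Atom Expr1; Factor -> q q Factor1 | q Factor1; Atom -> r | p p q | Factor; Expr1 -> q Atom Expr1 | Factor Expr Expr1 | epsilon; Factor1 -> q Factor1 | epsilon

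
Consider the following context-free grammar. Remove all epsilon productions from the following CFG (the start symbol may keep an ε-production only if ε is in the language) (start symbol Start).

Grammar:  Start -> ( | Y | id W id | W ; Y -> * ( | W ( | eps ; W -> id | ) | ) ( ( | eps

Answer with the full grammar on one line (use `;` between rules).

Start -> ( | Y | id W id | id id | W | eps; Y -> * ( | W ( | (; W -> id | ) | ) ( (

The nullable symbols are {Start, W, Y}.
ε ∈ L(G) since Start is nullable, so keep Start → ε.
Add the nullable-subset variants: Start → id W id gives id W id | id id. Y → W ( gives W ( | (.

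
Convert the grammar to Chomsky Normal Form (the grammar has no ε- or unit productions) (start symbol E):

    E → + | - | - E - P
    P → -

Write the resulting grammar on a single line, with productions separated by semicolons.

E → + | - | X1 Y1; P → -; X1 → -; Y1 → E Y2; Y2 → X1 P

Introduce a nonterminal for each terminal appearing in a rule of length ≥ 2: X1 → -.
Binarize each right-hand side of length ≥ 3 by chaining fresh nonterminals (Y1, Y2, …): affected rules were E → X1 E X1 P.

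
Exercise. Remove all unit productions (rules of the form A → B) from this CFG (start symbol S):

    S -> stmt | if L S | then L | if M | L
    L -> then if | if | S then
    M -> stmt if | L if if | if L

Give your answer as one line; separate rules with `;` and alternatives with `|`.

Unit pairs: S ⇒* {L}.
For each unit pair (A, B), copy every non-unit production of B to A, then drop all unit productions.

S -> then if | if | S then | stmt | if L S | then L | if M; L -> then if | if | S then; M -> stmt if | L if if | if L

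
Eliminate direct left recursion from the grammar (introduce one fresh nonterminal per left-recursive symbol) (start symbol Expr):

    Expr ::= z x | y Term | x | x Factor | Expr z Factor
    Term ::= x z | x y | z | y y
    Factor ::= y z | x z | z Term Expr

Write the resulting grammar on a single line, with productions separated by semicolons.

Left recursion appears on Expr.
For Expr: α = {z Factor}, β = {z x, y Term, x, x Factor}. Rewrite as Expr → β Expr1 and Expr1 → α Expr1 | ε.

Expr ::= z x Expr1 | y Term Expr1 | x Expr1 | x Factor Expr1; Term ::= x z | x y | z | y y; Factor ::= y z | x z | z Term Expr; Expr1 ::= z Factor Expr1 | eps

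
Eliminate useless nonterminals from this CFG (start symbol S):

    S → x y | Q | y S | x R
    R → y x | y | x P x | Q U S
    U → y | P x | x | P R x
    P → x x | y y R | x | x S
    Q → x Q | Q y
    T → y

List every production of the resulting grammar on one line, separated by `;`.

Generating nonterminals: {P, R, S, T, U}.
Reachable from S after that: {P, R, S}.
Removed useless symbols: {Q, T, U} and every production mentioning them.

S → x y | y S | x R; R → y x | y | x P x; P → x x | y y R | x | x S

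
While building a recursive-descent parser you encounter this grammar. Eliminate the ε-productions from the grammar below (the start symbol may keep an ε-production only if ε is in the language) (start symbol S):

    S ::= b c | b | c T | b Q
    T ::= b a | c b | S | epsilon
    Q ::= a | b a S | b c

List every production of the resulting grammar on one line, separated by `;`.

S ::= b c | b | c T | c | b Q; T ::= b a | c b | S; Q ::= a | b a S | b c

Nullable set = {T}.
ε ∉ L(G), so no ε-production is kept.
Add the nullable-subset variants: S → c T gives c T | c.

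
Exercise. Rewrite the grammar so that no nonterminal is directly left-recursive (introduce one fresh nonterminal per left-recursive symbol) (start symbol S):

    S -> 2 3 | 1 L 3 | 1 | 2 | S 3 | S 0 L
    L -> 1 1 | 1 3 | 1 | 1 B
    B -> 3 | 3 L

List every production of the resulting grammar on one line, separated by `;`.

S -> 2 3 S' | 1 L 3 S' | 1 S' | 2 S'; L -> 1 1 | 1 3 | 1 | 1 B; B -> 3 | 3 L; S' -> 3 S' | 0 L S' | ε

Left recursion appears on S.
For S: α = {3, 0 L}, β = {2 3, 1 L 3, 1, 2}. Rewrite as S → β S' and S' → α S' | ε.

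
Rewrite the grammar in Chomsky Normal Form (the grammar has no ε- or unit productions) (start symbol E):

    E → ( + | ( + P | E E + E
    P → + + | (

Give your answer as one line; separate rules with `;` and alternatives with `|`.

E → X1 X2 | X1 Y1 | E Y2; P → X2 X2 | (; X1 → (; X2 → +; Y1 → X2 P; Y2 → E Y3; Y3 → X2 E

Introduce a nonterminal for each terminal appearing in a rule of length ≥ 2: X1 → (, X2 → +.
Binarize each right-hand side of length ≥ 3 by chaining fresh nonterminals (Y1, Y2, …): affected rules were E → X1 X2 P; E → E E X2 E.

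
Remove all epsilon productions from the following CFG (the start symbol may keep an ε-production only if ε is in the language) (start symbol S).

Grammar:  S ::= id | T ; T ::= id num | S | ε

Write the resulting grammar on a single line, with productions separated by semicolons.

Nullable set = {S, T}.
ε ∈ L(G) since S is nullable, so keep S → ε.

S ::= id | T | ε; T ::= id num | S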